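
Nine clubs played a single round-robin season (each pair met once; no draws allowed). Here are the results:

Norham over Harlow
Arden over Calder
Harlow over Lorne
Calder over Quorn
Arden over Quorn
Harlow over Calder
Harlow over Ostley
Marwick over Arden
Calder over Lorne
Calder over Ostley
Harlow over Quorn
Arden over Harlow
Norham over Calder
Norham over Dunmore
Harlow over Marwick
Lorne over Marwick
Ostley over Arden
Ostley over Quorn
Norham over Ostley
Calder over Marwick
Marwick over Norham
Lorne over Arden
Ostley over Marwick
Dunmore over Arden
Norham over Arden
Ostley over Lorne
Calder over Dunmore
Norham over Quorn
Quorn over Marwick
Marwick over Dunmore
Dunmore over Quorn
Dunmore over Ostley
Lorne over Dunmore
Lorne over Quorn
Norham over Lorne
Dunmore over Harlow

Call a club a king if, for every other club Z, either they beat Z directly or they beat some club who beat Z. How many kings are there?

Quorn cannot reach Lorne, Ostley, Calder, Harlow in two steps.
Lorne reaches everyone (king).
Dunmore cannot reach Norham in two steps.
Ostley reaches everyone (king).
Marwick reaches everyone (king).
Norham reaches everyone (king).
Arden cannot reach Norham in two steps.
Calder reaches everyone (king).
Harlow reaches everyone (king).
Kings: Lorne, Ostley, Marwick, Norham, Calder, Harlow — 6.

6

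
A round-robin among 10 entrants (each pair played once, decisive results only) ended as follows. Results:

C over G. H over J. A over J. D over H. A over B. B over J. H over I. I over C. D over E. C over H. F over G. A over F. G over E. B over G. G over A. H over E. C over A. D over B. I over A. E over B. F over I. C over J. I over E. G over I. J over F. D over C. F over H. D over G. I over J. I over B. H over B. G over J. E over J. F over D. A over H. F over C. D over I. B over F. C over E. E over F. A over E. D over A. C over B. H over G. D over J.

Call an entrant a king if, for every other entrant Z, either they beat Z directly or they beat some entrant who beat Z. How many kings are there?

4

A reaches everyone (king).
B reaches everyone (king).
C cannot reach D in two steps.
D reaches everyone (king).
E cannot reach A in two steps.
F reaches everyone (king).
G cannot reach D in two steps.
H cannot reach D in two steps.
I cannot reach D in two steps.
J cannot reach A, B, E in two steps.
Kings: A, B, D, F — 4.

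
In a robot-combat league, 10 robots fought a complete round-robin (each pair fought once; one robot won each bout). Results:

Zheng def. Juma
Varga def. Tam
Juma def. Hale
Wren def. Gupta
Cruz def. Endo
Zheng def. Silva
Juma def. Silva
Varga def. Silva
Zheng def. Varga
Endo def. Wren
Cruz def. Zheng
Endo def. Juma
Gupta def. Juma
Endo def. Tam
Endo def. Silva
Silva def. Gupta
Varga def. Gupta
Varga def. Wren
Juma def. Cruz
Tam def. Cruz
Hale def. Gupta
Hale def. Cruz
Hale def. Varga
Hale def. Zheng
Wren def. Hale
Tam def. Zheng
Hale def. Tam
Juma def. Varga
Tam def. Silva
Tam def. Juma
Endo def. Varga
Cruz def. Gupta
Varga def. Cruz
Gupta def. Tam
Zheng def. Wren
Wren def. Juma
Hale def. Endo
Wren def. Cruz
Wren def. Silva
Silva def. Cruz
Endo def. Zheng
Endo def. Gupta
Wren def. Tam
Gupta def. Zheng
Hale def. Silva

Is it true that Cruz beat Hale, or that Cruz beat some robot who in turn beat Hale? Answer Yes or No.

Cruz did not beat Hale directly.
Cruz beat Endo, Gupta, Zheng, but each of them lost to Hale. No two-step path.

No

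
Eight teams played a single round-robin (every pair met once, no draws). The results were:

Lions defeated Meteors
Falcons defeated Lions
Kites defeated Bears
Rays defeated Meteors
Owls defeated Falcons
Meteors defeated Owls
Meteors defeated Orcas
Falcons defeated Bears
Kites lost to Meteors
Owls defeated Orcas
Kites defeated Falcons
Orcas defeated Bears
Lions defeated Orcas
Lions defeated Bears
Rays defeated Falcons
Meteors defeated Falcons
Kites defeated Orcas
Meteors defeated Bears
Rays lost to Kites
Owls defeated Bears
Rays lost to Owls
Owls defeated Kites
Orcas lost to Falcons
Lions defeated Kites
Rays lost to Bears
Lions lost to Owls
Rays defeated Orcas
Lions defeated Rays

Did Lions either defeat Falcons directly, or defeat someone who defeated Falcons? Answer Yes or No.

Yes

Lions did not beat Falcons directly.
Lions beat Orcas, Kites, Bears, Rays, Meteors. Of those, Kites beat Falcons.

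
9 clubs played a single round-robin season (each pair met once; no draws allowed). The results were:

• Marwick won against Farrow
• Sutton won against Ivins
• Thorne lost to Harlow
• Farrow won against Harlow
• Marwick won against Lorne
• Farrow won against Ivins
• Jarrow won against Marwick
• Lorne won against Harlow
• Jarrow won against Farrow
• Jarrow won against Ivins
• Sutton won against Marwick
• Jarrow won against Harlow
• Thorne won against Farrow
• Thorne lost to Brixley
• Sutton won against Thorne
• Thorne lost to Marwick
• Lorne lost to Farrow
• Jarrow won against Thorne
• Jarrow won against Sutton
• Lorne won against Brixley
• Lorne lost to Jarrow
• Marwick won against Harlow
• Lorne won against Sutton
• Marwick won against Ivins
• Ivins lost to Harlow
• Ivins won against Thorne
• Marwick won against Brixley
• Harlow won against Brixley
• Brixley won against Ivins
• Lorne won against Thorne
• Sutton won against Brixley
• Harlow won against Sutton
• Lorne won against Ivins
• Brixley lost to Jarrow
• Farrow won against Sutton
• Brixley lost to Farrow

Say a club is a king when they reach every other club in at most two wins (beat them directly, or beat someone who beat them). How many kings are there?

1

Ivins cannot reach Harlow, Marwick, Brixley, Sutton, Jarrow, Lorne in two steps.
Harlow cannot reach Jarrow, Lorne in two steps.
Farrow cannot reach Jarrow in two steps.
Marwick cannot reach Jarrow in two steps.
Brixley cannot reach Harlow, Marwick, Sutton, Jarrow, Lorne in two steps.
Thorne cannot reach Marwick, Jarrow in two steps.
Sutton cannot reach Jarrow in two steps.
Jarrow reaches everyone (king).
Lorne cannot reach Jarrow in two steps.
Kings: Jarrow — 1.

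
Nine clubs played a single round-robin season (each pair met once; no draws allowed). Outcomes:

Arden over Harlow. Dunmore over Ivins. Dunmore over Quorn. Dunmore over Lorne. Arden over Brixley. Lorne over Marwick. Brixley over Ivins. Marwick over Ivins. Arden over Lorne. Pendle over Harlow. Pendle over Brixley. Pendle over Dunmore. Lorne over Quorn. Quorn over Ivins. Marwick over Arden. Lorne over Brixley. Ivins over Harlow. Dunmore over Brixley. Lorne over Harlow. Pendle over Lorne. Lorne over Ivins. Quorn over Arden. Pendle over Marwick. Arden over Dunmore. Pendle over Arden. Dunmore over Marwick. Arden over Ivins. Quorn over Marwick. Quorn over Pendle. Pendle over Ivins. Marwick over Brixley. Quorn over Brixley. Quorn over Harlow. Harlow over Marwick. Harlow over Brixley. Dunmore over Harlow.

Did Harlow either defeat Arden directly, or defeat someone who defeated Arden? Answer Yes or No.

Yes

Harlow did not beat Arden directly.
Harlow beat Brixley, Marwick. Of those, Marwick beat Arden.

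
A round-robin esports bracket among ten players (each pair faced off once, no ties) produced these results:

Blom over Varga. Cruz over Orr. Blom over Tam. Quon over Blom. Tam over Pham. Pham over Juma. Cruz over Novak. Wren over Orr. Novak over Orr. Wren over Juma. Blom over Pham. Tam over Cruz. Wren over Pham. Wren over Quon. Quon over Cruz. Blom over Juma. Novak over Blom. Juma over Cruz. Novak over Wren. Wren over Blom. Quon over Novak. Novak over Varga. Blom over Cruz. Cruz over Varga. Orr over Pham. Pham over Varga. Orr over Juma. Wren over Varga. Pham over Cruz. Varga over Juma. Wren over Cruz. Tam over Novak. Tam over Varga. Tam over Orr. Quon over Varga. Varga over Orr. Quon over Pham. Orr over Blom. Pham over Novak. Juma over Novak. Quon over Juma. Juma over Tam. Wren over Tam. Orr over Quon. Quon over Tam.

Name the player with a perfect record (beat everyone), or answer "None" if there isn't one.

Highest win total is Wren with 8 (out of 9 possible).
Wren lost to Novak, so no player went undefeated.

None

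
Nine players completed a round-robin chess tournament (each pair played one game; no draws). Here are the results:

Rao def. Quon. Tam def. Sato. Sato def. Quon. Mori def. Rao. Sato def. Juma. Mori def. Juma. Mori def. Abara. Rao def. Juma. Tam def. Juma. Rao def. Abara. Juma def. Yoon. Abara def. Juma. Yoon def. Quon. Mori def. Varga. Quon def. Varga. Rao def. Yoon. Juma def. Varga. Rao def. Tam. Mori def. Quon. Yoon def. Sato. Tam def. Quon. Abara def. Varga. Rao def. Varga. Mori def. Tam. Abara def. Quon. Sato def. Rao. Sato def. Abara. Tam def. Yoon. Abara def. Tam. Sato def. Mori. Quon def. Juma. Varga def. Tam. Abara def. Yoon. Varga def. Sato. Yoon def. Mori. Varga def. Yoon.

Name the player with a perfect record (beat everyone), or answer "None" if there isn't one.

None

Highest win total is Rao with 6 (out of 8 possible).
Rao lost to Mori, Sato, so no player went undefeated.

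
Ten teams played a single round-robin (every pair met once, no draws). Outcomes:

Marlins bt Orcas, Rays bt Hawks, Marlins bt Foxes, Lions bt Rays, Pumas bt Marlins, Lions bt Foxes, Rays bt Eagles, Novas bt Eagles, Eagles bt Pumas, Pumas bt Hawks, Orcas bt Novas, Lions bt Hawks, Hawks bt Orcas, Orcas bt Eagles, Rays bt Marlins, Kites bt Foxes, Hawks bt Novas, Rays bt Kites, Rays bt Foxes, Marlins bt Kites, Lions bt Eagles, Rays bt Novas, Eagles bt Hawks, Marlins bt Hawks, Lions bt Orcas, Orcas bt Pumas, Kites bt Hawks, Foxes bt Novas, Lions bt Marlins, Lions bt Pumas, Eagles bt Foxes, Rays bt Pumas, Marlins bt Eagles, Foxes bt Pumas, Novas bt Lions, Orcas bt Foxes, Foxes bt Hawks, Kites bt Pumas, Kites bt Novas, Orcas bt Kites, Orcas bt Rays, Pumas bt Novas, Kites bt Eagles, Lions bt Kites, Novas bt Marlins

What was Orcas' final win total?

Orcas' results: beat Foxes, Novas, Eagles, Rays, Kites, Pumas; lost to Lions, Hawks, Marlins.
That is 6 wins.

6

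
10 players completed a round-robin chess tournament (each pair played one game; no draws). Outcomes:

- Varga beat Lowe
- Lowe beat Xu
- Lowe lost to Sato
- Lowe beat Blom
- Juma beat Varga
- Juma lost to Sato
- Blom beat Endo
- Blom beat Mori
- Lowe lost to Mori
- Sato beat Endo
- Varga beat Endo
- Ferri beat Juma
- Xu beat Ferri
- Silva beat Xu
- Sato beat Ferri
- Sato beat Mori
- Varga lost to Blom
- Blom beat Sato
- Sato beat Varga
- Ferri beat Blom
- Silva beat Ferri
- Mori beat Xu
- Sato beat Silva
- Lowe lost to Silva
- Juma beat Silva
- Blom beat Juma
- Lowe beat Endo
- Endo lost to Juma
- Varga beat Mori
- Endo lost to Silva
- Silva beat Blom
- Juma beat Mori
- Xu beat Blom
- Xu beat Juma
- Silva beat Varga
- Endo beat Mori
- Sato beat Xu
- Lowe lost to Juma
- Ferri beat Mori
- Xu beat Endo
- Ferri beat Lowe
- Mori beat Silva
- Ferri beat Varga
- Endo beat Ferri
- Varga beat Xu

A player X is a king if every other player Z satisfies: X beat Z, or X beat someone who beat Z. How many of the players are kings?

Lowe cannot reach Silva in two steps.
Varga cannot reach Sato in two steps.
Endo cannot reach Sato in two steps.
Juma cannot reach Sato in two steps.
Xu reaches everyone (king).
Ferri reaches everyone (king).
Sato reaches everyone (king).
Silva reaches everyone (king).
Blom reaches everyone (king).
Mori cannot reach Sato in two steps.
Kings: Xu, Ferri, Sato, Silva, Blom — 5.

5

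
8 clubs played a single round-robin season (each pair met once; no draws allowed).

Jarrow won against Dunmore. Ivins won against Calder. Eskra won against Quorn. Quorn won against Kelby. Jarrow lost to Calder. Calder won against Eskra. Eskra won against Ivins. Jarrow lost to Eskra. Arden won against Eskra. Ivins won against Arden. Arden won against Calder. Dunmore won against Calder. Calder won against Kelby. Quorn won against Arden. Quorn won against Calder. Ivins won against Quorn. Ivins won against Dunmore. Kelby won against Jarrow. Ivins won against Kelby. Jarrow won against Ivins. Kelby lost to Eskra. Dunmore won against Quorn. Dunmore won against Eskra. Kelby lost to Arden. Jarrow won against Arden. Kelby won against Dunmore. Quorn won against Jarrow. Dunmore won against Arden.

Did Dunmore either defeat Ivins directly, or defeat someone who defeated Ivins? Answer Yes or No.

Dunmore did not beat Ivins directly.
Dunmore beat Calder, Eskra, Arden, Quorn. Of those, Eskra beat Ivins.

Yes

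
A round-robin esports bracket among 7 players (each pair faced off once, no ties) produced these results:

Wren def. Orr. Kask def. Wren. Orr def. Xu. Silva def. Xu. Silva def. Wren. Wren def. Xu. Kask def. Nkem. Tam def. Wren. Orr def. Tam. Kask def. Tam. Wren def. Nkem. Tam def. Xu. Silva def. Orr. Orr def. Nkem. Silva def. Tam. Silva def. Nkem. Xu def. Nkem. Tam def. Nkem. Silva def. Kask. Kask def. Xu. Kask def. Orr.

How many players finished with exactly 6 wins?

1

Win totals: Nkem 0, Kask 5, Silva 6, Xu 1, Wren 3, Tam 3, Orr 3.
Exactly 6: Silva — 1 player.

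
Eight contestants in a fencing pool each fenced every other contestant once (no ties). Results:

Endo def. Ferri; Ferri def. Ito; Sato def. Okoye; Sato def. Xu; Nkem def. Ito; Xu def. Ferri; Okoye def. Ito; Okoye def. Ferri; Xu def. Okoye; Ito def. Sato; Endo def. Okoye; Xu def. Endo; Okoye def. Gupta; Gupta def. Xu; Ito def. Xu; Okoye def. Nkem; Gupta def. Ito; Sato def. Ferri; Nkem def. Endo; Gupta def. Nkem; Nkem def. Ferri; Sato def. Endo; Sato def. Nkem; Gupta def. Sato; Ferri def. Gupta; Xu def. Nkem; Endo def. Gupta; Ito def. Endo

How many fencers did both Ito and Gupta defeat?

Ito beat: Endo, Xu, Sato.
Gupta beat: Xu, Sato, Ito, Nkem.
Both beat: Xu, Sato — 2.

2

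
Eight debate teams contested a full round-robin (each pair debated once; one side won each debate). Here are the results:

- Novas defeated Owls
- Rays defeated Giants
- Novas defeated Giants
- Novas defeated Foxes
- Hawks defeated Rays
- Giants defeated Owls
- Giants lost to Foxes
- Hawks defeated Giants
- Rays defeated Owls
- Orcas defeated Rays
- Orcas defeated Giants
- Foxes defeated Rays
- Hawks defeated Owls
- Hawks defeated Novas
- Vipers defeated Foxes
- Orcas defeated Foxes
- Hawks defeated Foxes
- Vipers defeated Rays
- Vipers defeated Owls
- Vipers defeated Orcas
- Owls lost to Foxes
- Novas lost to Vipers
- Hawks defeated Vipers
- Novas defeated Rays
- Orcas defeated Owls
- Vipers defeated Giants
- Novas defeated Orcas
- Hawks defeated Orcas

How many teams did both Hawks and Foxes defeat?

Hawks beat: Owls, Vipers, Giants, Novas, Foxes, Rays, Orcas.
Foxes beat: Owls, Giants, Rays.
Both beat: Owls, Giants, Rays — 3.

3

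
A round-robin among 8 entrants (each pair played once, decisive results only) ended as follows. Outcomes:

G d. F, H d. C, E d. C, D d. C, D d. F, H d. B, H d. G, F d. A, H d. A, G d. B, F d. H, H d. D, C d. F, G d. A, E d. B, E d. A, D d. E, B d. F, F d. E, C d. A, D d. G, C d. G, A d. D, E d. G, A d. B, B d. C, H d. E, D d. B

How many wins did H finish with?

H's results: beat A, B, C, D, E, G; lost to F.
That is 6 wins.

6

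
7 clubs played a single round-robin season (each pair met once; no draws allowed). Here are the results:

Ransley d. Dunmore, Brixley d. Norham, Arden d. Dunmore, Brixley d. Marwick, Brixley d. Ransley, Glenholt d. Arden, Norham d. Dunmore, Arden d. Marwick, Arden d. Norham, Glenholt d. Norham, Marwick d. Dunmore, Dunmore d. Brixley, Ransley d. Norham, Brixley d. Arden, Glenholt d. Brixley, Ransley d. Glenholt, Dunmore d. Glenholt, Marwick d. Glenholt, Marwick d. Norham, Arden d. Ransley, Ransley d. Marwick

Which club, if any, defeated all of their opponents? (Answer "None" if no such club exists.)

None

Highest win total is Ransley with 4 (out of 6 possible).
Ransley lost to Brixley, Arden, so no club went undefeated.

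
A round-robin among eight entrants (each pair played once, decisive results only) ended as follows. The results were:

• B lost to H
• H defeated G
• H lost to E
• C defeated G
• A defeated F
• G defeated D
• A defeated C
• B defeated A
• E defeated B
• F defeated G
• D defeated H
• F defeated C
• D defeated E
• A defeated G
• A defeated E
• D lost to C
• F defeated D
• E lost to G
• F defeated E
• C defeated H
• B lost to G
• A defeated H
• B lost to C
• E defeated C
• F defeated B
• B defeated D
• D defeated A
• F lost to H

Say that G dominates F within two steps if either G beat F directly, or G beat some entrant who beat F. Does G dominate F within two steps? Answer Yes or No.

No

G did not beat F directly.
G beat B, D, E, but each of them lost to F. No two-step path.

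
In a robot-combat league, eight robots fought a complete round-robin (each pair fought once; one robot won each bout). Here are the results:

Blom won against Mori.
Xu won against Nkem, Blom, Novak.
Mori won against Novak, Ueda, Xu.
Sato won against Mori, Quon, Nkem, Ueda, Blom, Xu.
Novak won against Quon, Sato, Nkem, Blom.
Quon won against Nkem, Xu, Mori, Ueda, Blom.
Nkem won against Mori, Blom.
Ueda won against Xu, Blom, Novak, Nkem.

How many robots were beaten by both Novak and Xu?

Novak beat: Quon, Nkem, Sato, Blom.
Xu beat: Novak, Nkem, Blom.
Both beat: Nkem, Blom — 2.

2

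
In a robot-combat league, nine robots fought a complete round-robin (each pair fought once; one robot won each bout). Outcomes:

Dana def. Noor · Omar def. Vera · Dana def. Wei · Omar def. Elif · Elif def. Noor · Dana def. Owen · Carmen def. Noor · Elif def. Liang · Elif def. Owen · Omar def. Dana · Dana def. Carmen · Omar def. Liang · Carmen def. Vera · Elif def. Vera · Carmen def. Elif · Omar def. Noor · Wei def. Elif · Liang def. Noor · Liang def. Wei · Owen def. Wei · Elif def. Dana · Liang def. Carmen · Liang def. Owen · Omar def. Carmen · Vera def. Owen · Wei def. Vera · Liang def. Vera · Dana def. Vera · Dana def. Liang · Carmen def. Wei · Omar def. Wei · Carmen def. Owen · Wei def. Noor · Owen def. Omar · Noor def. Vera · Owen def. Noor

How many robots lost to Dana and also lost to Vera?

Dana beat: Noor, Wei, Vera, Carmen, Owen, Liang.
Vera beat: Owen.
Both beat: Owen — 1.

1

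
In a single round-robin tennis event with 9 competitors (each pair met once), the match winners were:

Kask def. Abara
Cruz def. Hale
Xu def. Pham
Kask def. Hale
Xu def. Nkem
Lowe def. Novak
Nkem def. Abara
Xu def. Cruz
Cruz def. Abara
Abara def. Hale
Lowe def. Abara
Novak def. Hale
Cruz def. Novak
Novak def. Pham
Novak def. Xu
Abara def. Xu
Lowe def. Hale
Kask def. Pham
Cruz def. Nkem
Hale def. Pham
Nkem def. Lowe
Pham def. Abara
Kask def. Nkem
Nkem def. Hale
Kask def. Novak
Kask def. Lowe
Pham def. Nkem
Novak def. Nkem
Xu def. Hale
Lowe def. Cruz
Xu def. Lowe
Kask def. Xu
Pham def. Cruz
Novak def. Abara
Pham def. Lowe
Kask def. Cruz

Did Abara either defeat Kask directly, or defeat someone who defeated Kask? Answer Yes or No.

No

Abara did not beat Kask directly.
Abara beat Xu, Hale, but each of them lost to Kask. No two-step path.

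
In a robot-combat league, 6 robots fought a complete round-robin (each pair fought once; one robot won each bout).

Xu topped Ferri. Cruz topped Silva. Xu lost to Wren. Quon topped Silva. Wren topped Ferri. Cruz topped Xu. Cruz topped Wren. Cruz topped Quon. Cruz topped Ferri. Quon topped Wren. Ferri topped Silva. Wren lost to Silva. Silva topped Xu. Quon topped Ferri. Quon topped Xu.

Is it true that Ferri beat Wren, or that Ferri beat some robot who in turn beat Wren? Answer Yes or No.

Ferri did not beat Wren directly.
Ferri beat Silva. Of those, Silva beat Wren.

Yes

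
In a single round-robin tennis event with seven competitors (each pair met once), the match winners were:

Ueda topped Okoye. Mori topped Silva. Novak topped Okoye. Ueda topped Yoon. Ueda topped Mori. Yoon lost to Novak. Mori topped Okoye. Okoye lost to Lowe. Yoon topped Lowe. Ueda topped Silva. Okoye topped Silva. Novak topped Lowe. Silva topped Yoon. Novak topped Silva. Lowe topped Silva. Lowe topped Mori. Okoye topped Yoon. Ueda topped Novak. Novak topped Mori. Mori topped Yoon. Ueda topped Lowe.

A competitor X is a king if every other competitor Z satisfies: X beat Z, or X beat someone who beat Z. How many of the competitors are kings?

Mori cannot reach Ueda, Novak in two steps.
Silva cannot reach Mori, Okoye, Ueda, Novak in two steps.
Okoye cannot reach Mori, Ueda, Novak in two steps.
Ueda reaches everyone (king).
Lowe cannot reach Ueda, Novak in two steps.
Novak cannot reach Ueda in two steps.
Yoon cannot reach Ueda, Novak in two steps.
Kings: Ueda — 1.

1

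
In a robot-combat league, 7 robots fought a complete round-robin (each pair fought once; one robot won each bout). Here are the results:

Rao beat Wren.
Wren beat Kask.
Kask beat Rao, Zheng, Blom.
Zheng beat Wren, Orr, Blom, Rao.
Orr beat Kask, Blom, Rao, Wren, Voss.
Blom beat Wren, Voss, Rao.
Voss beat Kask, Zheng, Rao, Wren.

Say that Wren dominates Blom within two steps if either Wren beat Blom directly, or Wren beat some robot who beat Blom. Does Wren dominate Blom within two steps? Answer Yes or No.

Yes

Wren did not beat Blom directly.
Wren beat Kask. Of those, Kask beat Blom.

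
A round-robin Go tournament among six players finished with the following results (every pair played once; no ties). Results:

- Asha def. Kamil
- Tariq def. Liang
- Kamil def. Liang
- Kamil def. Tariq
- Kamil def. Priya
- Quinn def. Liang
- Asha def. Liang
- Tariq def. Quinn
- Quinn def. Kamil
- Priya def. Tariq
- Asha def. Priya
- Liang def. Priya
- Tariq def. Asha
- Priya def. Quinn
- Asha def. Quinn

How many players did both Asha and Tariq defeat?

Asha beat: Priya, Quinn, Kamil, Liang.
Tariq beat: Asha, Quinn, Liang.
Both beat: Quinn, Liang — 2.

2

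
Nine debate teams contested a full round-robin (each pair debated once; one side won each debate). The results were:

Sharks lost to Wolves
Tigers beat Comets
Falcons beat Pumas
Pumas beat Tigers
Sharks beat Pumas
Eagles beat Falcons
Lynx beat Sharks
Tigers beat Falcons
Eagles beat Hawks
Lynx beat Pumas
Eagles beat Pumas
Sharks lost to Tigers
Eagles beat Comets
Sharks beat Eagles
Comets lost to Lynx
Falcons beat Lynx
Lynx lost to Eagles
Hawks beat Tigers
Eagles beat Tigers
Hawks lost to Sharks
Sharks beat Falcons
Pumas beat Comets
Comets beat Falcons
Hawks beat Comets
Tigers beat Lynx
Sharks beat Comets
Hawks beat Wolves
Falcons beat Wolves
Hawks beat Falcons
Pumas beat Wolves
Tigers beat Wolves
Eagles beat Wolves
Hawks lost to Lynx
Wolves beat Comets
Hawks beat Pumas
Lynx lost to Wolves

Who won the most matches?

Eagles

Win totals: Lynx 4, Sharks 5, Hawks 5, Pumas 3, Wolves 3, Tigers 5, Comets 1, Falcons 3, Eagles 7.
Eagles leads with 7 wins (next highest: 5).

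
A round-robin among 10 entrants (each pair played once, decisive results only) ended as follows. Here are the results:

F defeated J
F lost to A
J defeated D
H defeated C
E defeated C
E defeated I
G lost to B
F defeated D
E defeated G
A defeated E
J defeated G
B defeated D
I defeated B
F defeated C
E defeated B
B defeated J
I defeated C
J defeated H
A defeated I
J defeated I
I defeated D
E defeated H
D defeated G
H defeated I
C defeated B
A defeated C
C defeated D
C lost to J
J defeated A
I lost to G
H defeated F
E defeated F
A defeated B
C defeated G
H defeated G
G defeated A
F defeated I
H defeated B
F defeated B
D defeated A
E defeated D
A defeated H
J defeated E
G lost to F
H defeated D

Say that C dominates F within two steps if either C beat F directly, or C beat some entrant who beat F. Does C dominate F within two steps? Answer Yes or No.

C did not beat F directly.
C beat B, D, G, but each of them lost to F. No two-step path.

No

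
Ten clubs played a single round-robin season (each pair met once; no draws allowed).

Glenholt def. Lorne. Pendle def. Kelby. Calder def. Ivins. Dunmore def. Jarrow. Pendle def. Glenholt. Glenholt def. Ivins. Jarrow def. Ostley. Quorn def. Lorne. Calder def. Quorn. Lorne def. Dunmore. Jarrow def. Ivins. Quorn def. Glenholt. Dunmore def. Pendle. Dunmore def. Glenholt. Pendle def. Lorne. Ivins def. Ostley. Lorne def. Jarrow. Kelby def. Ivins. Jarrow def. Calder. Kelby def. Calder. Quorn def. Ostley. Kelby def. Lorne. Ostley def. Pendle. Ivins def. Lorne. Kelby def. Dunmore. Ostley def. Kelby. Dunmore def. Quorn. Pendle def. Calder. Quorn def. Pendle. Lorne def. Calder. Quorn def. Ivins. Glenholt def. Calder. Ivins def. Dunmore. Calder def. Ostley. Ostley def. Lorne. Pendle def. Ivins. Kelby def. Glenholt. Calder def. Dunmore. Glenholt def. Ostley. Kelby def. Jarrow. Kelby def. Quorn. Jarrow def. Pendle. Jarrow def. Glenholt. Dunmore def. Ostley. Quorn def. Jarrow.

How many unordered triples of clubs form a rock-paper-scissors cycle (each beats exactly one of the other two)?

33

Win totals: Ostley 3, Lorne 3, Quorn 6, Pendle 5, Dunmore 5, Kelby 7, Jarrow 5, Glenholt 4, Calder 4, Ivins 3.
A club with w wins dominates both others in C(w,2) triples; summing gives 3 + 3 + 15 + 10 + 10 + 21 + 10 + 6 + 6 + 3 = 87 transitive triples.
Total triples C(10,3) = 120, so cyclic triples = 120 − 87 = 33.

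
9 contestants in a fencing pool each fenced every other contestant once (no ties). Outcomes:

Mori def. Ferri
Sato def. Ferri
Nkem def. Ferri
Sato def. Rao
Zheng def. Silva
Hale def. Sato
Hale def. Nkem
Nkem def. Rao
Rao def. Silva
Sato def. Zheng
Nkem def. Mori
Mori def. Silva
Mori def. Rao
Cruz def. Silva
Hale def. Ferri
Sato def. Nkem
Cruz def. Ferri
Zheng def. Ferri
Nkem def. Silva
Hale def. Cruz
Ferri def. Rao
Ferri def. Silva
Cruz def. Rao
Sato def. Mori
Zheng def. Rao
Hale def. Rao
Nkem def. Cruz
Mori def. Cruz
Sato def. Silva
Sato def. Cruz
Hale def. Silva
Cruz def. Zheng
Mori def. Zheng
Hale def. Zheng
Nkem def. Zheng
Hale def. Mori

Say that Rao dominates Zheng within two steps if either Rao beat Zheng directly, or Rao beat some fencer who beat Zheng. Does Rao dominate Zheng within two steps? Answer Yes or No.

No

Rao did not beat Zheng directly.
Rao beat Silva, but each of them lost to Zheng. No two-step path.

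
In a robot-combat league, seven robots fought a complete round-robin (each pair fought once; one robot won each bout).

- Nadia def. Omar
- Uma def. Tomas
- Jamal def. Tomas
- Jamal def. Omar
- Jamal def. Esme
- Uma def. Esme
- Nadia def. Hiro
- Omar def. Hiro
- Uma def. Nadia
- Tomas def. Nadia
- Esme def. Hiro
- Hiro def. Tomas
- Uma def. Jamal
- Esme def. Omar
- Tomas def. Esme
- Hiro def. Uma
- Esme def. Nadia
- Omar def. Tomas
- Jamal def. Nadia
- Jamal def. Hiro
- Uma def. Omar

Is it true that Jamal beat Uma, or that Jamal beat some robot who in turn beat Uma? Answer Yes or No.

Jamal did not beat Uma directly.
Jamal beat Esme, Tomas, Hiro, Nadia, Omar. Of those, Hiro beat Uma.

Yes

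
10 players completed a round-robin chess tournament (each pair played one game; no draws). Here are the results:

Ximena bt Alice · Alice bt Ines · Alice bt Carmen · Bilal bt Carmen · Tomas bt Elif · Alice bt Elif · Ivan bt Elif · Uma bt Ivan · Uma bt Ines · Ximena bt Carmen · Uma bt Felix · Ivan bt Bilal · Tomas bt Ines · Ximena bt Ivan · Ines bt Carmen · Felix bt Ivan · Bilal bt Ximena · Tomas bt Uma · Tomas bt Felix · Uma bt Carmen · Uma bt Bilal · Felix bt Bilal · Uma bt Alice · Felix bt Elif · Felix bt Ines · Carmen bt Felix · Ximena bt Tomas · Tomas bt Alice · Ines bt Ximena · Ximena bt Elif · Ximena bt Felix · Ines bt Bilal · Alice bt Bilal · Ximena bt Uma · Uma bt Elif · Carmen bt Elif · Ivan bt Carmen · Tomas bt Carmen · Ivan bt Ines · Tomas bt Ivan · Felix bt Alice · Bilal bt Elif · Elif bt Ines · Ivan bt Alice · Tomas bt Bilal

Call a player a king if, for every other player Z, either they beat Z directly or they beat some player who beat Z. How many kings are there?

4

Felix cannot reach Uma, Tomas in two steps.
Ivan cannot reach Uma, Tomas in two steps.
Ximena reaches everyone (king).
Uma cannot reach Tomas in two steps.
Carmen cannot reach Ximena, Uma, Tomas in two steps.
Tomas reaches everyone (king).
Elif cannot reach Felix, Ivan, Uma, Tomas, Alice in two steps.
Alice cannot reach Ivan, Uma, Tomas in two steps.
Bilal reaches everyone (king).
Ines reaches everyone (king).
Kings: Ximena, Tomas, Bilal, Ines — 4.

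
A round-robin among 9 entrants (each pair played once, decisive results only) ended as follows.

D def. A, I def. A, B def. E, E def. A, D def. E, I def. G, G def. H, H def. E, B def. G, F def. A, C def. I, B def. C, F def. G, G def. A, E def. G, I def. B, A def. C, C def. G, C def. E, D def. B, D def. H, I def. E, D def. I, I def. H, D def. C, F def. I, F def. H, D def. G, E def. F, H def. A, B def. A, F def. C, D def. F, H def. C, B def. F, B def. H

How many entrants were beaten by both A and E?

0

A beat: C.
E beat: A, F, G.
No one was beaten by both.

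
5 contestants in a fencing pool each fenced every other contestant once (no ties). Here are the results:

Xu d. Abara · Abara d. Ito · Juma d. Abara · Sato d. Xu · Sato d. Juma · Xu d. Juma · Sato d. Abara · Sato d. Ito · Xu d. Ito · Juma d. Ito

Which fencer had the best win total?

Sato

Win totals: Ito 0, Abara 1, Juma 2, Xu 3, Sato 4.
Sato leads with 4 wins (next highest: 3).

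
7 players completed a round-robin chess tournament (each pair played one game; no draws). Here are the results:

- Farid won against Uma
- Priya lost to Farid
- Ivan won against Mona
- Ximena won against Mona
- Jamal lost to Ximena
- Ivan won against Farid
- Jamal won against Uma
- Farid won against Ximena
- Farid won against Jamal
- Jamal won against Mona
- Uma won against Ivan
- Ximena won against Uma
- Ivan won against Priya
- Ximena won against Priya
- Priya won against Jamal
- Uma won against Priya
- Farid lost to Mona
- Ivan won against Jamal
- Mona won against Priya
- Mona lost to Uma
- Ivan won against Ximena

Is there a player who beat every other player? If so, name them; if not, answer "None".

Highest win total is Ivan with 5 (out of 6 possible).
Ivan lost to Uma, so no player went undefeated.

None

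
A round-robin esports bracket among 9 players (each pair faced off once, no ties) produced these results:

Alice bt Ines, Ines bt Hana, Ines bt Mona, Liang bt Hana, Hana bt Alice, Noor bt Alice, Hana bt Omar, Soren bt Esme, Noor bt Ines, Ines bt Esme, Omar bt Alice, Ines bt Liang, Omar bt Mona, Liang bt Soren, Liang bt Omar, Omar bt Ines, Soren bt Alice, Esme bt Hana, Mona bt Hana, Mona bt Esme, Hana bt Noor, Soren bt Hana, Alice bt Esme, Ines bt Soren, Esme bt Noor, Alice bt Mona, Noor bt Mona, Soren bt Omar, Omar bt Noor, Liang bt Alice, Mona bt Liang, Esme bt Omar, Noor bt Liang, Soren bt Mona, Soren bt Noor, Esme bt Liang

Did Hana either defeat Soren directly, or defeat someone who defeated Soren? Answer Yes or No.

Hana did not beat Soren directly.
Hana beat Omar, Alice, Noor, but each of them lost to Soren. No two-step path.

No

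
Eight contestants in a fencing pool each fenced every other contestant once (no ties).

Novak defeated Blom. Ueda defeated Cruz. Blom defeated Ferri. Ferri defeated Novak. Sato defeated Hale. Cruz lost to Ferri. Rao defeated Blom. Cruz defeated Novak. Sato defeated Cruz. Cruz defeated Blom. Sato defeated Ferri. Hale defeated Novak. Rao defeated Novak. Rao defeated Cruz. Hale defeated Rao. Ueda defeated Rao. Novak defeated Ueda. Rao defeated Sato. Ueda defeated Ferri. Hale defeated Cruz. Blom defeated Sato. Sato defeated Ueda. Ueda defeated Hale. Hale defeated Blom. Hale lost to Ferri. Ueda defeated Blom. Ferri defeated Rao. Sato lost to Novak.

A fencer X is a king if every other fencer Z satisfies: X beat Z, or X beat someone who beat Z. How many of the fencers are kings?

7

Hale reaches everyone (king).
Ueda reaches everyone (king).
Novak reaches everyone (king).
Blom reaches everyone (king).
Cruz cannot reach Hale, Rao in two steps.
Rao reaches everyone (king).
Sato reaches everyone (king).
Ferri reaches everyone (king).
Kings: Hale, Ueda, Novak, Blom, Rao, Sato, Ferri — 7.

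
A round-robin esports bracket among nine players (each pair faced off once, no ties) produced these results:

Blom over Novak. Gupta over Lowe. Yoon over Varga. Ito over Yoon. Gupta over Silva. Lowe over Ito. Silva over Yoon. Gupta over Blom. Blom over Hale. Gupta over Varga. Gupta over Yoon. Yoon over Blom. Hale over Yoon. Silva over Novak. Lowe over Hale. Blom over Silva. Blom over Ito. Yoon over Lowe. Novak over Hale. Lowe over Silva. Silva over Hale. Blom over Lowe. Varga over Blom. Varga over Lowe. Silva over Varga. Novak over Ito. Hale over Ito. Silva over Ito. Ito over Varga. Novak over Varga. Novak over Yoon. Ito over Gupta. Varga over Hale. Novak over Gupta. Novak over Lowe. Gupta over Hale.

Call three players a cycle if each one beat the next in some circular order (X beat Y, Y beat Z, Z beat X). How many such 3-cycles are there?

Win totals: Silva 5, Novak 6, Gupta 6, Blom 5, Yoon 3, Hale 2, Ito 3, Varga 3, Lowe 3.
A player with w wins dominates both others in C(w,2) triples; summing gives 10 + 15 + 15 + 10 + 3 + 1 + 3 + 3 + 3 = 63 transitive triples.
Total triples C(9,3) = 84, so cyclic triples = 84 − 63 = 21.

21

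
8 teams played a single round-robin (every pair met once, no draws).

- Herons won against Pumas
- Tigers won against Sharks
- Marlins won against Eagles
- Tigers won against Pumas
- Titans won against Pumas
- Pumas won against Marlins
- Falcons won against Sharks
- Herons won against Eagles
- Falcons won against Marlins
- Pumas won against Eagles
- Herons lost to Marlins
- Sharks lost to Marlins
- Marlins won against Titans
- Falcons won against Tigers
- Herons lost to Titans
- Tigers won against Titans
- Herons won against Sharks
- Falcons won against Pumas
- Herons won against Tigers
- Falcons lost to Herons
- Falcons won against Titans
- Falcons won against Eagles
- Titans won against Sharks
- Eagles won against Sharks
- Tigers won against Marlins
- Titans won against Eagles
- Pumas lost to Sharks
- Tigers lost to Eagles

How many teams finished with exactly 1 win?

1

Win totals: Herons 5, Sharks 1, Marlins 4, Eagles 2, Pumas 2, Falcons 6, Tigers 4, Titans 4.
Exactly 1: Sharks — 1 team.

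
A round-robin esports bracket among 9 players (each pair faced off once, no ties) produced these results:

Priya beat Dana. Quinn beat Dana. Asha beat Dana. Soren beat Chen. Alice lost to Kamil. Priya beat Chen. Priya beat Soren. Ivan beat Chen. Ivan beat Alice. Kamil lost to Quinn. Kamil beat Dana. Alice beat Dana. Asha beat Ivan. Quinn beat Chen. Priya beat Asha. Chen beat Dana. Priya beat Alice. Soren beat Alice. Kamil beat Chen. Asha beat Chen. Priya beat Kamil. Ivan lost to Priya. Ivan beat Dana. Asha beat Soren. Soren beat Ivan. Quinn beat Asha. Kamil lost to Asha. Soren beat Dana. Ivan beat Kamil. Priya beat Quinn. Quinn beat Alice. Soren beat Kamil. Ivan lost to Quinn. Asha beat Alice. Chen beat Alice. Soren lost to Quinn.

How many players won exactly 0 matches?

1

Win totals: Asha 6, Alice 1, Ivan 4, Quinn 7, Priya 8, Dana 0, Soren 5, Chen 2, Kamil 3.
Exactly 0: Dana — 1 player.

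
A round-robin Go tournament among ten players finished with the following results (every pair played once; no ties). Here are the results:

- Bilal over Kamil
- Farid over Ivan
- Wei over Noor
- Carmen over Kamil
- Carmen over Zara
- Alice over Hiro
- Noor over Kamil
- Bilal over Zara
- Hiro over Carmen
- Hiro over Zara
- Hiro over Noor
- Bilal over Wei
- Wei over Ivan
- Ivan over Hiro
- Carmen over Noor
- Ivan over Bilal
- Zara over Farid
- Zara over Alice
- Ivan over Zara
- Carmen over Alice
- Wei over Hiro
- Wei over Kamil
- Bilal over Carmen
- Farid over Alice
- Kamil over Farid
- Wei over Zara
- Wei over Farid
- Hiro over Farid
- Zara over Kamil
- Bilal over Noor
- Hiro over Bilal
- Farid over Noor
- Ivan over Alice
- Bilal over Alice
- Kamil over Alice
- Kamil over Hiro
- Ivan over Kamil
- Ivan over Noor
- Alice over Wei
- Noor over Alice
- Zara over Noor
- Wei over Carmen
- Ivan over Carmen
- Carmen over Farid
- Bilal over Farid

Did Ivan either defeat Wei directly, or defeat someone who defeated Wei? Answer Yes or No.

Yes

Ivan did not beat Wei directly.
Ivan beat Hiro, Bilal, Kamil, Carmen, Noor, Zara, Alice. Of those, Bilal beat Wei.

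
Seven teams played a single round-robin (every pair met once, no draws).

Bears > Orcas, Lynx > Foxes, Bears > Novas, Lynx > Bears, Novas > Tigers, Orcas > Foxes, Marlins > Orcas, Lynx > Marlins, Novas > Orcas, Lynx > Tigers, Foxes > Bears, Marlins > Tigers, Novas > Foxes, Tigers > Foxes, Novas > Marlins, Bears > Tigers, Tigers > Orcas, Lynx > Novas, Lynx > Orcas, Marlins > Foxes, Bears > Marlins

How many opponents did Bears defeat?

4

Bears' results: beat Novas, Tigers, Marlins, Orcas; lost to Lynx, Foxes.
That is 4 wins.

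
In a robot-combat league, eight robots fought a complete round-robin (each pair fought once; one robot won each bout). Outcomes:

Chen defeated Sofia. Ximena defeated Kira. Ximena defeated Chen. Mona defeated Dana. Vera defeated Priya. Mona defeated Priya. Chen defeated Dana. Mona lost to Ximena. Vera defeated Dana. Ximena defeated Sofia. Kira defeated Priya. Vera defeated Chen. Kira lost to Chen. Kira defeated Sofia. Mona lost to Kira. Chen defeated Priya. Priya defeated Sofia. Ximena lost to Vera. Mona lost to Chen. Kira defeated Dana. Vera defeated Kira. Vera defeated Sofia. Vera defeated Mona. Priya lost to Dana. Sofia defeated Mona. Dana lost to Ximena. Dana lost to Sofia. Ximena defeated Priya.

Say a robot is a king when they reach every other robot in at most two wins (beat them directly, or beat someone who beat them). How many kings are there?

Kira cannot reach Chen, Vera, Ximena in two steps.
Dana cannot reach Kira, Chen, Vera, Ximena, Mona in two steps.
Chen cannot reach Vera, Ximena in two steps.
Priya cannot reach Kira, Chen, Vera, Ximena in two steps.
Vera reaches everyone (king).
Sofia cannot reach Kira, Chen, Vera, Ximena in two steps.
Ximena cannot reach Vera in two steps.
Mona cannot reach Kira, Chen, Vera, Ximena in two steps.
Kings: Vera — 1.

1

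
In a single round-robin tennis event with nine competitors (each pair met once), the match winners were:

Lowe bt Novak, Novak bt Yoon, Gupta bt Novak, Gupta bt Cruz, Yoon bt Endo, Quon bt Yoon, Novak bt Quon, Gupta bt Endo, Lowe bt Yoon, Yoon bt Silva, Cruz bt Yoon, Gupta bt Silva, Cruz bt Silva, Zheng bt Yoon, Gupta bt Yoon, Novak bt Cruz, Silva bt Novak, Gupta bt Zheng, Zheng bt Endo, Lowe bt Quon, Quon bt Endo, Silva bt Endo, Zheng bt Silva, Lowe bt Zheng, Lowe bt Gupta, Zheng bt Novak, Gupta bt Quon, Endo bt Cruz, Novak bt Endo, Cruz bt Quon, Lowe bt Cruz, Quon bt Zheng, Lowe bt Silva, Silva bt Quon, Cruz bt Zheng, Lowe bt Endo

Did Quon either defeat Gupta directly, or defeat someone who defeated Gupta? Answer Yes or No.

Quon did not beat Gupta directly.
Quon beat Endo, Zheng, Yoon, but each of them lost to Gupta. No two-step path.

No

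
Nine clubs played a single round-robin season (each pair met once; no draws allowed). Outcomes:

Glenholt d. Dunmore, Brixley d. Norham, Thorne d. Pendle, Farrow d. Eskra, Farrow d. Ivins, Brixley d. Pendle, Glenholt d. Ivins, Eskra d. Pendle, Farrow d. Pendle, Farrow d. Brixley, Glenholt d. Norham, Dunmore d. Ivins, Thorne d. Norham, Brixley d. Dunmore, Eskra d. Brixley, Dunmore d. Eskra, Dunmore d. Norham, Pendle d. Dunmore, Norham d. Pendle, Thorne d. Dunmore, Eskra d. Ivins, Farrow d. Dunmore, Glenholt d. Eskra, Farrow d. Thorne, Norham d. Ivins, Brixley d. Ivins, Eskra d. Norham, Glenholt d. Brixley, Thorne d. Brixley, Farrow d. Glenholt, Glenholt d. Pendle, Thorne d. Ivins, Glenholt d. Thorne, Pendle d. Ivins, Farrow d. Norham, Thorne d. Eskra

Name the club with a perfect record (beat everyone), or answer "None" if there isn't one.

Farrow has 8 wins out of 8 opponents — a perfect record.

Farrow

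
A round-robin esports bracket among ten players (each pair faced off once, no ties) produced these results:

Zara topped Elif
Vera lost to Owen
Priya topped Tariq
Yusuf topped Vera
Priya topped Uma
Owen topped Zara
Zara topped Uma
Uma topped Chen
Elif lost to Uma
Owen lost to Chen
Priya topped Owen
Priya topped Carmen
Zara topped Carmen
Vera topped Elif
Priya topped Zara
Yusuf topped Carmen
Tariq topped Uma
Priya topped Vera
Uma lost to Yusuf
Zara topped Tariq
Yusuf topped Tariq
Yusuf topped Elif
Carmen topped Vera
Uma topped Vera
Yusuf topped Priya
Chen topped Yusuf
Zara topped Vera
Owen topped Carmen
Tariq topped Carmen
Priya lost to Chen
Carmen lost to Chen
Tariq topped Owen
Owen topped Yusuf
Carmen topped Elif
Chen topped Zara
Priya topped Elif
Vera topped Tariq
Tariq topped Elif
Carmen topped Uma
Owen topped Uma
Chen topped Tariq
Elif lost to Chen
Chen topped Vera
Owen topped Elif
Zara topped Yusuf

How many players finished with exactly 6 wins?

Win totals: Owen 6, Uma 3, Elif 0, Carmen 3, Yusuf 6, Priya 7, Vera 2, Zara 6, Chen 8, Tariq 4.
Exactly 6: Owen, Yusuf, Zara — 3 players.

3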